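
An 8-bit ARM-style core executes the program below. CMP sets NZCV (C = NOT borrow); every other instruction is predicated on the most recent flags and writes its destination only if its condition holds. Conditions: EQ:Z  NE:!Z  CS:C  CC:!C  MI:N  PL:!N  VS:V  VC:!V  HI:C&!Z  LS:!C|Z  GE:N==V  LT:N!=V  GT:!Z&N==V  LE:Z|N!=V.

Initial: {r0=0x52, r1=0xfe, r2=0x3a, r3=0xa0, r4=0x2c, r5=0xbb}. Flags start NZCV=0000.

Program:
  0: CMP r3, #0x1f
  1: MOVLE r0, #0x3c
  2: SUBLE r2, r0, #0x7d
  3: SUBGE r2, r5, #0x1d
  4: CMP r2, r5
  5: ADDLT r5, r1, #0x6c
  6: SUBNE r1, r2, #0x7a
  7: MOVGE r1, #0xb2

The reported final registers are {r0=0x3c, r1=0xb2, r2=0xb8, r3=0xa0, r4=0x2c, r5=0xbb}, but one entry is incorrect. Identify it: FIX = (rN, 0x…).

[0] flags=1010 → (cmp)
[1] flags=1010 LE?T → r0=0x3c
[2] flags=1010 LE?T → r2=0xbf
[3] flags=1010 GE?F → skip
[4] flags=0010 → (cmp)
[5] flags=0010 LT?F → skip
[6] flags=0010 NE?T → r1=0x45
[7] flags=0010 GE?T → r1=0xb2

FIX = (r2, 0xbf)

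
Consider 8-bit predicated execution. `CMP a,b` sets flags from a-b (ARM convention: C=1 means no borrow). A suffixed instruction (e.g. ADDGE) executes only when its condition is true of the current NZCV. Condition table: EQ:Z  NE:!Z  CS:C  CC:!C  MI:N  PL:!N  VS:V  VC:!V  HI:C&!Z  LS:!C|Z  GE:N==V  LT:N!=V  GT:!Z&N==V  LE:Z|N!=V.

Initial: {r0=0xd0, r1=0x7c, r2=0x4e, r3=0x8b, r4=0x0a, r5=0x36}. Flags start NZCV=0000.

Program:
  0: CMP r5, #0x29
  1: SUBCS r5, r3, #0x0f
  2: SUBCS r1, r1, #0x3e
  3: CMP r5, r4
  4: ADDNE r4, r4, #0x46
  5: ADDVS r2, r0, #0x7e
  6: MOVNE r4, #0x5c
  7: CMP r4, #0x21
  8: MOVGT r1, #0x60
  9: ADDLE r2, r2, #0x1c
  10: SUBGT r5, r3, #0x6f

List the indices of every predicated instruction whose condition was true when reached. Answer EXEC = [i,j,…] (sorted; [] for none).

EXEC = [1,2,4,6,8,10]

0: ✓ CMP  NZCV=0010
1: ✓ SUBCS  r5←0x7c
2: ✓ SUBCS  r1←0x3e
3: ✓ CMP  NZCV=0010
4: ✓ ADDNE  r4←0x50
5: · ADDVS
6: ✓ MOVNE  r4←0x5c
7: ✓ CMP  NZCV=0010
8: ✓ MOVGT  r1←0x60
9: · ADDLE
10: ✓ SUBGT  r5←0x1c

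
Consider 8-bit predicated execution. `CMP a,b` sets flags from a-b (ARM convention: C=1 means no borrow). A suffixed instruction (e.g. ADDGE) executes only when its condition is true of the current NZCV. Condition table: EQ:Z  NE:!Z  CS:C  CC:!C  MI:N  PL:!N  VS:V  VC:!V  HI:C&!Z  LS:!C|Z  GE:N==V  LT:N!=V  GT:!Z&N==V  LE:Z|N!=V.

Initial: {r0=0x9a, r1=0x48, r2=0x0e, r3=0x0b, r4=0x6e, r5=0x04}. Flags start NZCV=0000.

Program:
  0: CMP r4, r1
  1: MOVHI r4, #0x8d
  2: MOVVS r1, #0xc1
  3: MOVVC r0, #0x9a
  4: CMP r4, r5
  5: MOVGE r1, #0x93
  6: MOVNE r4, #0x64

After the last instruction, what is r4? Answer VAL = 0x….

VAL = 0x64

[0] flags=0010 → (cmp)
[1] flags=0010 HI?T → r4=0x8d
[2] flags=0010 VS?F → skip
[3] flags=0010 VC?T → r0=0x9a
[4] flags=1010 → (cmp)
[5] flags=1010 GE?F → skip
[6] flags=1010 NE?T → r4=0x64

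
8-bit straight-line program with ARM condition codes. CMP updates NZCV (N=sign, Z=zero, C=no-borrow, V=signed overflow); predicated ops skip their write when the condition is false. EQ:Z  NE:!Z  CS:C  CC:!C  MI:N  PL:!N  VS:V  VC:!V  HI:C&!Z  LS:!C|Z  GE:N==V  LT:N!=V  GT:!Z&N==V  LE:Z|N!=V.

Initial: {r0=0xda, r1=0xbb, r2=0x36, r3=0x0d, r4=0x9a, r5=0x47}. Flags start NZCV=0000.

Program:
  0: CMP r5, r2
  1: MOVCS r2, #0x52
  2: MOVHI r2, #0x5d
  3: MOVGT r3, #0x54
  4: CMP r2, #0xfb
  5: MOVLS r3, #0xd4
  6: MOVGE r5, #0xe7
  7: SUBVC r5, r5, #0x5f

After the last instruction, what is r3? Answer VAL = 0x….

VAL = 0xd4

[0] flags=0010 → (cmp)
[1] flags=0010 CS?T → r2=0x52
[2] flags=0010 HI?T → r2=0x5d
[3] flags=0010 GT?T → r3=0x54
[4] flags=0000 → (cmp)
[5] flags=0000 LS?T → r3=0xd4
[6] flags=0000 GE?T → r5=0xe7
[7] flags=0000 VC?T → r5=0x88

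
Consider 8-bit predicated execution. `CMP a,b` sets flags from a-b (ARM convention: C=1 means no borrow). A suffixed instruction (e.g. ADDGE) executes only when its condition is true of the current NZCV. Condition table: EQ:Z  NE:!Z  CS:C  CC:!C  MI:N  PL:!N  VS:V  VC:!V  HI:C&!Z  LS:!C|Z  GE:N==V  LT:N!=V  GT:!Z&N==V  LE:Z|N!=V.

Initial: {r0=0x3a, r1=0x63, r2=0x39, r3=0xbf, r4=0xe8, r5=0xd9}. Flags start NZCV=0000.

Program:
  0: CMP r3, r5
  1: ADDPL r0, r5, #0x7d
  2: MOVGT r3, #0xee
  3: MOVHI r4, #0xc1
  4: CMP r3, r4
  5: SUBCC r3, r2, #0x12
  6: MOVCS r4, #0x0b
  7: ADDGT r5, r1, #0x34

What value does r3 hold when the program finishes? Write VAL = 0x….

VAL = 0x27

[0] flags=1000 → (cmp)
[1] flags=1000 PL?F → skip
[2] flags=1000 GT?F → skip
[3] flags=1000 HI?F → skip
[4] flags=1000 → (cmp)
[5] flags=1000 CC?T → r3=0x27
[6] flags=1000 CS?F → skip
[7] flags=1000 GT?F → skip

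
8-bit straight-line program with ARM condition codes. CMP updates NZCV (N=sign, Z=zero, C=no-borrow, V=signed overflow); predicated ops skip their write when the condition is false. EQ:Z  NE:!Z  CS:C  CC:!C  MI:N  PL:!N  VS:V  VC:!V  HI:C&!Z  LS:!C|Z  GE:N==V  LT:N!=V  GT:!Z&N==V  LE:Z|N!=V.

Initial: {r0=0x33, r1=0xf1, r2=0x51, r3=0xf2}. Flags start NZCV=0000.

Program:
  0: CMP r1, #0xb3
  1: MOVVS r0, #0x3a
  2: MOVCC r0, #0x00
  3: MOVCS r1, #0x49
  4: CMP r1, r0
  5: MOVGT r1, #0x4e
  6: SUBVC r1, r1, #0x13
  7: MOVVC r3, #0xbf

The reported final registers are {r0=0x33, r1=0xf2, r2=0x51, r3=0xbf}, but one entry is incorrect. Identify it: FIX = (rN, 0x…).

0: ✓ CMP  NZCV=0010
1: · MOVVS
2: · MOVCC
3: ✓ MOVCS  r1←0x49
4: ✓ CMP  NZCV=0010
5: ✓ MOVGT  r1←0x4e
6: ✓ SUBVC  r1←0x3b
7: ✓ MOVVC  r3←0xbf

FIX = (r1, 0x3b)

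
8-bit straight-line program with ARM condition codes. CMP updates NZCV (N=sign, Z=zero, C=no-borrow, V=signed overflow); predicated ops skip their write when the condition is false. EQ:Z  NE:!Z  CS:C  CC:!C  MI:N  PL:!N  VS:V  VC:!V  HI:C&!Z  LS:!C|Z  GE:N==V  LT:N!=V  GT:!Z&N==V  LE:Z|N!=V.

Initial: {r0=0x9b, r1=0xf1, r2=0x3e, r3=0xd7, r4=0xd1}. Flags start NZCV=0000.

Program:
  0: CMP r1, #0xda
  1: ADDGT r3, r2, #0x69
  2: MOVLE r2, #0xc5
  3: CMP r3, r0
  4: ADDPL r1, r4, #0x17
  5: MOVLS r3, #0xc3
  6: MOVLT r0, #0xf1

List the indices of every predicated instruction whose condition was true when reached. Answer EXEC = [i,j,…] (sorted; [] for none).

EXEC = [1,4]

0: ✓ CMP  NZCV=0010
1: ✓ ADDGT  r3←0xa7
2: · MOVLE
3: ✓ CMP  NZCV=0010
4: ✓ ADDPL  r1←0xe8
5: · MOVLS
6: · MOVLT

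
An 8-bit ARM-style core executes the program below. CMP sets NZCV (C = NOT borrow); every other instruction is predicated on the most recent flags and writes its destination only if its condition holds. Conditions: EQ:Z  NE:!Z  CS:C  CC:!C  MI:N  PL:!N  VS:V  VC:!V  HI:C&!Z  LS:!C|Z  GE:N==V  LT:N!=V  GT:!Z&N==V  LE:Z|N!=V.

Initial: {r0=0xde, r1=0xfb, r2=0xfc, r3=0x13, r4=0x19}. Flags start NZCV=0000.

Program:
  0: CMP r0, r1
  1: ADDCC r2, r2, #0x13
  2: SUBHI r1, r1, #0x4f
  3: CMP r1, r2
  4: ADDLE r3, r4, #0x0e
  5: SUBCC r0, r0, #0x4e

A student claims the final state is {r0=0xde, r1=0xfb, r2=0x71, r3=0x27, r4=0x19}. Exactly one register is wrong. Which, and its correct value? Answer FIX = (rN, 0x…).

0: ✓ CMP  NZCV=1000
1: ✓ ADDCC  r2←0x0f
2: · SUBHI
3: ✓ CMP  NZCV=1010
4: ✓ ADDLE  r3←0x27
5: · SUBCC

FIX = (r2, 0x0f)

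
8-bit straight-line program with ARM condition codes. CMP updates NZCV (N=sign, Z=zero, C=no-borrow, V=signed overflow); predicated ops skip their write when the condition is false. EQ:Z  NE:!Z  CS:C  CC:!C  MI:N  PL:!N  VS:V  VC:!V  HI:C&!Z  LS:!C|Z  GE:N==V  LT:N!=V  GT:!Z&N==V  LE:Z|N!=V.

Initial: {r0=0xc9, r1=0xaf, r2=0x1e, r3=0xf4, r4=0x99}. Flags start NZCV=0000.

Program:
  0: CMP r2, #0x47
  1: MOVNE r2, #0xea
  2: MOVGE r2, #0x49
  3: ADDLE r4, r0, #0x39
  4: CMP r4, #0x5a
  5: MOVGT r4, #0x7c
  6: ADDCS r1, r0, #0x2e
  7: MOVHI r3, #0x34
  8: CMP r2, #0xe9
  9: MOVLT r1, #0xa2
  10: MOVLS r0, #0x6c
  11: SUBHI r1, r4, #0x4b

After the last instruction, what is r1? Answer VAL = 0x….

[0] flags=1000 → (cmp)
[1] flags=1000 NE?T → r2=0xea
[2] flags=1000 GE?F → skip
[3] flags=1000 LE?T → r4=0x02
[4] flags=1000 → (cmp)
[5] flags=1000 GT?F → skip
[6] flags=1000 CS?F → skip
[7] flags=1000 HI?F → skip
[8] flags=0010 → (cmp)
[9] flags=0010 LT?F → skip
[10] flags=0010 LS?F → skip
[11] flags=0010 HI?T → r1=0xb7

VAL = 0xb7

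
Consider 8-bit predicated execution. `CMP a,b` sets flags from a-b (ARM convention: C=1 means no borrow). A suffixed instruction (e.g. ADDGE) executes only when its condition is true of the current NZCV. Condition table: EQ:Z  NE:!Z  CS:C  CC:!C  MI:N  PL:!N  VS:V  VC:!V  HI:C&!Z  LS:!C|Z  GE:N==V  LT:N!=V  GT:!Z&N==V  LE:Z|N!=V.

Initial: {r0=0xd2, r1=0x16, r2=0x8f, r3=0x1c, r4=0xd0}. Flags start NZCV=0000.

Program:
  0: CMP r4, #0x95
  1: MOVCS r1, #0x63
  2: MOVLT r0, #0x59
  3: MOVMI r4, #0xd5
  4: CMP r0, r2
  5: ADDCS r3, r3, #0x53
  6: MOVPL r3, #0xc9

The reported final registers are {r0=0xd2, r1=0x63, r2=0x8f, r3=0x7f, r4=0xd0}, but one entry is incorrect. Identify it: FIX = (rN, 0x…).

FIX = (r3, 0xc9)

0: ✓ CMP  NZCV=0010
1: ✓ MOVCS  r1←0x63
2: · MOVLT
3: · MOVMI
4: ✓ CMP  NZCV=0010
5: ✓ ADDCS  r3←0x6f
6: ✓ MOVPL  r3←0xc9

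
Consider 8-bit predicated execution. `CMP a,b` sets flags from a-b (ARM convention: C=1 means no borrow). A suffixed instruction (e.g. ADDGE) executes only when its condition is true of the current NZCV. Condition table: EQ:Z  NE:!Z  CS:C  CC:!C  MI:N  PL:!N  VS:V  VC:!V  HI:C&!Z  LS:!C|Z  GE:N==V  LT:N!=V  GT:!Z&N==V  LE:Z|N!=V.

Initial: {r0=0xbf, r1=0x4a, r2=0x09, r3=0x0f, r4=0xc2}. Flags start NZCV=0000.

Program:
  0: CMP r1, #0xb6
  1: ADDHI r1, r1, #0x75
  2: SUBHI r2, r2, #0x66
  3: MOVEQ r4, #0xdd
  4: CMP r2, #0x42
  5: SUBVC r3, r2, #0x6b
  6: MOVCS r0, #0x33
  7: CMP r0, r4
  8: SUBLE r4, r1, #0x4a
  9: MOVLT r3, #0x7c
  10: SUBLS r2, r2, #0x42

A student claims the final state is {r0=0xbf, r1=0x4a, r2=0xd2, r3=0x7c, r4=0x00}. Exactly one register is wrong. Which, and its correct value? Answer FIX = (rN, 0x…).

FIX = (r2, 0xc7)

0: ✓ CMP  NZCV=1001
1: · ADDHI
2: · SUBHI
3: · MOVEQ
4: ✓ CMP  NZCV=1000
5: ✓ SUBVC  r3←0x9e
6: · MOVCS
7: ✓ CMP  NZCV=1000
8: ✓ SUBLE  r4←0x00
9: ✓ MOVLT  r3←0x7c
10: ✓ SUBLS  r2←0xc7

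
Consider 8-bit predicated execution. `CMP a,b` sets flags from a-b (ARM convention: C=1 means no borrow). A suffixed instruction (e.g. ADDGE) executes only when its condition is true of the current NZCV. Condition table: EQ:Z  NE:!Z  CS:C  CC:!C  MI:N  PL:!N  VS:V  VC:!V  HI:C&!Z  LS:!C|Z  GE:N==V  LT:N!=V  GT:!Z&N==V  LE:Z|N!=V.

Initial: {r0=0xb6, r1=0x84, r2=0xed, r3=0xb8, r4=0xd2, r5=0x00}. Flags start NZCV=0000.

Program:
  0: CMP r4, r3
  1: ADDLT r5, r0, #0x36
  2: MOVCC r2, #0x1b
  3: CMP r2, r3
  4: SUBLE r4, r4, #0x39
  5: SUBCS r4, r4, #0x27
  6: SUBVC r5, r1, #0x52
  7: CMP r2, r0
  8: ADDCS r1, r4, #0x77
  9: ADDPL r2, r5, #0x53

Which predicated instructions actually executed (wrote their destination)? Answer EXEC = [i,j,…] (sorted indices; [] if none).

[0] flags=0010 → (cmp)
[1] flags=0010 LT?F → skip
[2] flags=0010 CC?F → skip
[3] flags=0010 → (cmp)
[4] flags=0010 LE?F → skip
[5] flags=0010 CS?T → r4=0xab
[6] flags=0010 VC?T → r5=0x32
[7] flags=0010 → (cmp)
[8] flags=0010 CS?T → r1=0x22
[9] flags=0010 PL?T → r2=0x85

EXEC = [5,6,8,9]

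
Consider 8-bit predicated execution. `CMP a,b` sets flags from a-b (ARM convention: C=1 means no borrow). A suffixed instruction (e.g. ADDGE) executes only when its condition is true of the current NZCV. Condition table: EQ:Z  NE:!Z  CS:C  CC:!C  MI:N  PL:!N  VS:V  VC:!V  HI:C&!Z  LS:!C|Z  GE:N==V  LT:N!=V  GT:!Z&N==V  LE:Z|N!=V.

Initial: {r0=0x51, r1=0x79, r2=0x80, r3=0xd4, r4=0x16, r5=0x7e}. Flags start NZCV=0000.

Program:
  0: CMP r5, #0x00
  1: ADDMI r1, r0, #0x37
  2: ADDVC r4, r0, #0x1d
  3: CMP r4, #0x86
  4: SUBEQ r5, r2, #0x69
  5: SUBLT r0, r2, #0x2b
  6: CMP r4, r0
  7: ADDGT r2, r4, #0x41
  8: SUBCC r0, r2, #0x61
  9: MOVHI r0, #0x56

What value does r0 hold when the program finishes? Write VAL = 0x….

[0] flags=0010 → (cmp)
[1] flags=0010 MI?F → skip
[2] flags=0010 VC?T → r4=0x6e
[3] flags=1001 → (cmp)
[4] flags=1001 EQ?F → skip
[5] flags=1001 LT?F → skip
[6] flags=0010 → (cmp)
[7] flags=0010 GT?T → r2=0xaf
[8] flags=0010 CC?F → skip
[9] flags=0010 HI?T → r0=0x56

VAL = 0x56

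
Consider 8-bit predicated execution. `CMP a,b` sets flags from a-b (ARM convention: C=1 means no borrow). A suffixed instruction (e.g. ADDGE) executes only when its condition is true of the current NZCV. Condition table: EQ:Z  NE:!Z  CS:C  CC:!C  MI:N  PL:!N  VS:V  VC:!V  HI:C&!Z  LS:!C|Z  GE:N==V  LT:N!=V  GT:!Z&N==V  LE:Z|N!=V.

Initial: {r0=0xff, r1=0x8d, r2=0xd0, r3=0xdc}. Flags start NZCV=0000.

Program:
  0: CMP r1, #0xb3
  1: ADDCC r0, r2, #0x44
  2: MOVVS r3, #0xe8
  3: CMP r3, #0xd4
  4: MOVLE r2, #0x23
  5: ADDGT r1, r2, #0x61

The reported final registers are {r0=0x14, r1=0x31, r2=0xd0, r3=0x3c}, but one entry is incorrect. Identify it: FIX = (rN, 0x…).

FIX = (r3, 0xdc)

[0] flags=1000 → (cmp)
[1] flags=1000 CC?T → r0=0x14
[2] flags=1000 VS?F → skip
[3] flags=0010 → (cmp)
[4] flags=0010 LE?F → skip
[5] flags=0010 GT?T → r1=0x31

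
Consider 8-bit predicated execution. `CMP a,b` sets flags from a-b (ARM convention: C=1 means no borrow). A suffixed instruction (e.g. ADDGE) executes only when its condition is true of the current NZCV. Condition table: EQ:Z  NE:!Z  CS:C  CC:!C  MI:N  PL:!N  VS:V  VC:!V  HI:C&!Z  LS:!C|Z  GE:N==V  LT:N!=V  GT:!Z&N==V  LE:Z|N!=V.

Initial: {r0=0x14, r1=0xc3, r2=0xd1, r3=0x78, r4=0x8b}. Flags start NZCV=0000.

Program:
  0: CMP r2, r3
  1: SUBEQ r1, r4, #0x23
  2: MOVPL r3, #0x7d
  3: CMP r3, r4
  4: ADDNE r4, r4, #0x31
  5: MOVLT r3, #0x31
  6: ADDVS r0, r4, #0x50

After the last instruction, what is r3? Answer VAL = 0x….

0: ✓ CMP  NZCV=0011
1: · SUBEQ
2: ✓ MOVPL  r3←0x7d
3: ✓ CMP  NZCV=1001
4: ✓ ADDNE  r4←0xbc
5: · MOVLT
6: ✓ ADDVS  r0←0x0c

VAL = 0x7d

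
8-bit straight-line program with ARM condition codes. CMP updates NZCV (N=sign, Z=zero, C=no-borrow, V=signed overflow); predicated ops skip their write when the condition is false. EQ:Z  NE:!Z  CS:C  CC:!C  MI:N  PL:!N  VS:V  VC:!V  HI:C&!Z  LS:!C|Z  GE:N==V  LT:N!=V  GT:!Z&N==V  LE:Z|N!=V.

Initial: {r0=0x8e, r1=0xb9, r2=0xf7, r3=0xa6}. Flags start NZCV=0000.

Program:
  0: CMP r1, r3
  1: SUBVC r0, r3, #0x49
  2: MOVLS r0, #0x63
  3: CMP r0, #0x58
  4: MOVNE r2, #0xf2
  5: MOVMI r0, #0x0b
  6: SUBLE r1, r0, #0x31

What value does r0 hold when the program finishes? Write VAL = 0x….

VAL = 0x5d

[0] flags=0010 → (cmp)
[1] flags=0010 VC?T → r0=0x5d
[2] flags=0010 LS?F → skip
[3] flags=0010 → (cmp)
[4] flags=0010 NE?T → r2=0xf2
[5] flags=0010 MI?F → skip
[6] flags=0010 LE?F → skip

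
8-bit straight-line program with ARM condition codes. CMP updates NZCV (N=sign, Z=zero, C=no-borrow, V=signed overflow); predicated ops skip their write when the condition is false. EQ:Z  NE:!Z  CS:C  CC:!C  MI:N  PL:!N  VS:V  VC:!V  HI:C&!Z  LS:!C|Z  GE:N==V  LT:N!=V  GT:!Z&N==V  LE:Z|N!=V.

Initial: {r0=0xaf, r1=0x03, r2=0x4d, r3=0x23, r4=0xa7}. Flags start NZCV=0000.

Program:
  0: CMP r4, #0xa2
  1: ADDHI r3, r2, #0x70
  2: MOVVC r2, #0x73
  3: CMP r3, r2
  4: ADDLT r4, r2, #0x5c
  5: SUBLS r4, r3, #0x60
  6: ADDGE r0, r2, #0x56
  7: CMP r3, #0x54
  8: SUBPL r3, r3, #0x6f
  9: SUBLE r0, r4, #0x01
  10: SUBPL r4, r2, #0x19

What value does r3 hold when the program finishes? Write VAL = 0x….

VAL = 0x4e

[0] flags=0010 → (cmp)
[1] flags=0010 HI?T → r3=0xbd
[2] flags=0010 VC?T → r2=0x73
[3] flags=0011 → (cmp)
[4] flags=0011 LT?T → r4=0xcf
[5] flags=0011 LS?F → skip
[6] flags=0011 GE?F → skip
[7] flags=0011 → (cmp)
[8] flags=0011 PL?T → r3=0x4e
[9] flags=0011 LE?T → r0=0xce
[10] flags=0011 PL?T → r4=0x5a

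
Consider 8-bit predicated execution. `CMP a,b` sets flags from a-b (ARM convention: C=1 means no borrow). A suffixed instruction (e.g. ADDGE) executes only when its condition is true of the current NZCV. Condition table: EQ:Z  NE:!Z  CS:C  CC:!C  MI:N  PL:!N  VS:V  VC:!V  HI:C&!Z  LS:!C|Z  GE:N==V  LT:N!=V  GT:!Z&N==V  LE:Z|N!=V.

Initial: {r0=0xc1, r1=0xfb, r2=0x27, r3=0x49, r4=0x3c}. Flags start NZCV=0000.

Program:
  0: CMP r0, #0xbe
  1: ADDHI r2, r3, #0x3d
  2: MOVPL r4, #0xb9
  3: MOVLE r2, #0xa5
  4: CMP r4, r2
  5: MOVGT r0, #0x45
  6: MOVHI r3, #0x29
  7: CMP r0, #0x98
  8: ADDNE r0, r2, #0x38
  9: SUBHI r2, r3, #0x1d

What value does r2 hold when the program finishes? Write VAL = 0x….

0: ✓ CMP  NZCV=0010
1: ✓ ADDHI  r2←0x86
2: ✓ MOVPL  r4←0xb9
3: · MOVLE
4: ✓ CMP  NZCV=0010
5: ✓ MOVGT  r0←0x45
6: ✓ MOVHI  r3←0x29
7: ✓ CMP  NZCV=1001
8: ✓ ADDNE  r0←0xbe
9: · SUBHI

VAL = 0x86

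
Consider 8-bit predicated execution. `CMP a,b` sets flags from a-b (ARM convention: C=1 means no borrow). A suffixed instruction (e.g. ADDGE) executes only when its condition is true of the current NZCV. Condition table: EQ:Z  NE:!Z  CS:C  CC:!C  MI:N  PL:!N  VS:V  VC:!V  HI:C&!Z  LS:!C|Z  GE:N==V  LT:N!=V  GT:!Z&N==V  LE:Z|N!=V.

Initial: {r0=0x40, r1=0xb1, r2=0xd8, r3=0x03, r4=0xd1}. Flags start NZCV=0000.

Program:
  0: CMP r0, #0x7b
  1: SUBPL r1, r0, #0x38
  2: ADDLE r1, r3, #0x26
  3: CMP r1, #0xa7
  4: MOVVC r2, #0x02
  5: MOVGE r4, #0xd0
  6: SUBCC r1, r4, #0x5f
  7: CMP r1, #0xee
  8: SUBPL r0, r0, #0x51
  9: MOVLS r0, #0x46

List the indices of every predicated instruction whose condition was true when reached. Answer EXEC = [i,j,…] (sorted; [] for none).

EXEC = [2,5,6,9]

[0] flags=1000 → (cmp)
[1] flags=1000 PL?F → skip
[2] flags=1000 LE?T → r1=0x29
[3] flags=1001 → (cmp)
[4] flags=1001 VC?F → skip
[5] flags=1001 GE?T → r4=0xd0
[6] flags=1001 CC?T → r1=0x71
[7] flags=1001 → (cmp)
[8] flags=1001 PL?F → skip
[9] flags=1001 LS?T → r0=0x46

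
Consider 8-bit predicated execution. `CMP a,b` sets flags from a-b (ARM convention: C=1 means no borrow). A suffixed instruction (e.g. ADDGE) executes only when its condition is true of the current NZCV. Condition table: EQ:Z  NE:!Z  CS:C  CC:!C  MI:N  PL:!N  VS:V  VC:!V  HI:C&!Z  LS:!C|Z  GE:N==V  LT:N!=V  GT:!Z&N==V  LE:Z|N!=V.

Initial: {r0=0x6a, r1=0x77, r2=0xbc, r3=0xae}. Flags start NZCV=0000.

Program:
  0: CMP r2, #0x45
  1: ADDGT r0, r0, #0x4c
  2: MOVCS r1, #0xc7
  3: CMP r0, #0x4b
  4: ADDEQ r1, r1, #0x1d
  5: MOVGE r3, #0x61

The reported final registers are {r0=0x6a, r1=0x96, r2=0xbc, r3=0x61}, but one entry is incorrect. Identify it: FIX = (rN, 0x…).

FIX = (r1, 0xc7)

[0] flags=0011 → (cmp)
[1] flags=0011 GT?F → skip
[2] flags=0011 CS?T → r1=0xc7
[3] flags=0010 → (cmp)
[4] flags=0010 EQ?F → skip
[5] flags=0010 GE?T → r3=0x61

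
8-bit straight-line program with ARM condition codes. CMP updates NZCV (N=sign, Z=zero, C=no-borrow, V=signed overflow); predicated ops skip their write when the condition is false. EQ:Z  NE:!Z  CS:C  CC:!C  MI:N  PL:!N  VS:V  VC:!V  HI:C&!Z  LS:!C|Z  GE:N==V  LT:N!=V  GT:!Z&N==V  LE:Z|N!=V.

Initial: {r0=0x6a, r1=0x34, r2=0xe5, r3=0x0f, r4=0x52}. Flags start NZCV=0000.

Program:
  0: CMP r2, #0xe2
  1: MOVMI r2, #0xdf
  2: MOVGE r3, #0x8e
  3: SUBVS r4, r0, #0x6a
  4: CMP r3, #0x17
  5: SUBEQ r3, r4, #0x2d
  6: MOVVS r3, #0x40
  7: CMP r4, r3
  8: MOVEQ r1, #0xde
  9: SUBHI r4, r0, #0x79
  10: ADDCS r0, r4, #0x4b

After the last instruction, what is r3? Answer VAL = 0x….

VAL = 0x40

[0] flags=0010 → (cmp)
[1] flags=0010 MI?F → skip
[2] flags=0010 GE?T → r3=0x8e
[3] flags=0010 VS?F → skip
[4] flags=0011 → (cmp)
[5] flags=0011 EQ?F → skip
[6] flags=0011 VS?T → r3=0x40
[7] flags=0010 → (cmp)
[8] flags=0010 EQ?F → skip
[9] flags=0010 HI?T → r4=0xf1
[10] flags=0010 CS?T → r0=0x3c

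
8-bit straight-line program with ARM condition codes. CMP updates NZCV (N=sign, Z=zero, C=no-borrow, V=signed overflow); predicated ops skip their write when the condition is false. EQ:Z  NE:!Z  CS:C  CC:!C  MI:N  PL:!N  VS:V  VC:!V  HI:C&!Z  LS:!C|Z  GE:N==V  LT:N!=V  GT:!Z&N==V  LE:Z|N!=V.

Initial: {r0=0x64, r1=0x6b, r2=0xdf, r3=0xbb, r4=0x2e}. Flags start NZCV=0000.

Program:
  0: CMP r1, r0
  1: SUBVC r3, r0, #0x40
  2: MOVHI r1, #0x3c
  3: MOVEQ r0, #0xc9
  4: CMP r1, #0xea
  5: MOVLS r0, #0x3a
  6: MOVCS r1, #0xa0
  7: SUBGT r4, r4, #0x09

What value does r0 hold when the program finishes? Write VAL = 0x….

[0] flags=0010 → (cmp)
[1] flags=0010 VC?T → r3=0x24
[2] flags=0010 HI?T → r1=0x3c
[3] flags=0010 EQ?F → skip
[4] flags=0000 → (cmp)
[5] flags=0000 LS?T → r0=0x3a
[6] flags=0000 CS?F → skip
[7] flags=0000 GT?T → r4=0x25

VAL = 0x3a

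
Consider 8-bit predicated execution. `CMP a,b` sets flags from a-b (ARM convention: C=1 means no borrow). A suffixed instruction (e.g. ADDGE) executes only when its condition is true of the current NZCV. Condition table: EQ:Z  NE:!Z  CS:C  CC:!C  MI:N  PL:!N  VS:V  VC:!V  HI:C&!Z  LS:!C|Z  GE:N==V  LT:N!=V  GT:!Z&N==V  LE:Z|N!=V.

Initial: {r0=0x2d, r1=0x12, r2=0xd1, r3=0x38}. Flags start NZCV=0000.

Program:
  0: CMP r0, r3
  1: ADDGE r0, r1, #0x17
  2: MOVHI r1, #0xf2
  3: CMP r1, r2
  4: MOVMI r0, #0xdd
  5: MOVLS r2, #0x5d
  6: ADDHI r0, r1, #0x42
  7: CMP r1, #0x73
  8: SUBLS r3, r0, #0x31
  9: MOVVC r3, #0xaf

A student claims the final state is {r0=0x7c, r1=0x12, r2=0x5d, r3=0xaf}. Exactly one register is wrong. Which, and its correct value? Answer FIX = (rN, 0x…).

[0] flags=1000 → (cmp)
[1] flags=1000 GE?F → skip
[2] flags=1000 HI?F → skip
[3] flags=0000 → (cmp)
[4] flags=0000 MI?F → skip
[5] flags=0000 LS?T → r2=0x5d
[6] flags=0000 HI?F → skip
[7] flags=1000 → (cmp)
[8] flags=1000 LS?T → r3=0xfc
[9] flags=1000 VC?T → r3=0xaf

FIX = (r0, 0x2d)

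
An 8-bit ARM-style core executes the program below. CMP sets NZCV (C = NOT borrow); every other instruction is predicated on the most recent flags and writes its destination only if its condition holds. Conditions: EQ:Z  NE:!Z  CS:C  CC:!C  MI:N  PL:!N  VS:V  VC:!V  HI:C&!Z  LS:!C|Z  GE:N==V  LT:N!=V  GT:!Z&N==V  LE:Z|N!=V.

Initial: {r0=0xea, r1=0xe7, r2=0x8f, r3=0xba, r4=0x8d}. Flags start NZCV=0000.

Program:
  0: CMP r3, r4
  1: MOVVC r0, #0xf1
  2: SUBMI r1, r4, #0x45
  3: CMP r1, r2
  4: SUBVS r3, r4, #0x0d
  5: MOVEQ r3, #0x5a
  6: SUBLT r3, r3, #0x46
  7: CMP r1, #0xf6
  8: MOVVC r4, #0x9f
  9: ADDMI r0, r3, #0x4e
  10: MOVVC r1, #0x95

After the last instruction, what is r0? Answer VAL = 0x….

0: ✓ CMP  NZCV=0010
1: ✓ MOVVC  r0←0xf1
2: · SUBMI
3: ✓ CMP  NZCV=0010
4: · SUBVS
5: · MOVEQ
6: · SUBLT
7: ✓ CMP  NZCV=1000
8: ✓ MOVVC  r4←0x9f
9: ✓ ADDMI  r0←0x08
10: ✓ MOVVC  r1←0x95

VAL = 0x08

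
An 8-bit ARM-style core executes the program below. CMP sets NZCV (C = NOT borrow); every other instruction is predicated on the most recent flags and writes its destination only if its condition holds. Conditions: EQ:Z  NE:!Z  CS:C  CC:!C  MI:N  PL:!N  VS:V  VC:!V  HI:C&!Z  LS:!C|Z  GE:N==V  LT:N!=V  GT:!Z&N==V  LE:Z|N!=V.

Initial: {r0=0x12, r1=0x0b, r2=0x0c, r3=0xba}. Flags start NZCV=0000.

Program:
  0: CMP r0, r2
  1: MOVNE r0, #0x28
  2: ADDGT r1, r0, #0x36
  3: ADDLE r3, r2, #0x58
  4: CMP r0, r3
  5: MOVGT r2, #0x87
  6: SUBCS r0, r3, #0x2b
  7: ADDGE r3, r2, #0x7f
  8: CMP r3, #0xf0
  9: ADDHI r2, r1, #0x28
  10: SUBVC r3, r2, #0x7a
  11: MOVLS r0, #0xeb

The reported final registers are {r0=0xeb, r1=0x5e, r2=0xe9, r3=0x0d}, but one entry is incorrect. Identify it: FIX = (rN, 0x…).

FIX = (r2, 0x87)

[0] flags=0010 → (cmp)
[1] flags=0010 NE?T → r0=0x28
[2] flags=0010 GT?T → r1=0x5e
[3] flags=0010 LE?F → skip
[4] flags=0000 → (cmp)
[5] flags=0000 GT?T → r2=0x87
[6] flags=0000 CS?F → skip
[7] flags=0000 GE?T → r3=0x06
[8] flags=0000 → (cmp)
[9] flags=0000 HI?F → skip
[10] flags=0000 VC?T → r3=0x0d
[11] flags=0000 LS?T → r0=0xeb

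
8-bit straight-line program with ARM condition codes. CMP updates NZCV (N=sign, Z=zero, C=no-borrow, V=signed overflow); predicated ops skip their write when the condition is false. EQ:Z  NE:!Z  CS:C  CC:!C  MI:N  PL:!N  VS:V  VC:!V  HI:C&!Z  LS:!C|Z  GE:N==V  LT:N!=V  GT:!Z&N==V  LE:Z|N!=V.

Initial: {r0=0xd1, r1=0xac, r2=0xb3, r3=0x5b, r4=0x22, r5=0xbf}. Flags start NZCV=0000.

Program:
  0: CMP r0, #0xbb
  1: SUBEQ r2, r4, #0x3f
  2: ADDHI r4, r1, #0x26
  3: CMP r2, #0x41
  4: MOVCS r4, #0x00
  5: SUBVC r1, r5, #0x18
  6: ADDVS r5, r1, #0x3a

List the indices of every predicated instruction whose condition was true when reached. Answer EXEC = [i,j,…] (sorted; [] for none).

EXEC = [2,4,6]

0: ✓ CMP  NZCV=0010
1: · SUBEQ
2: ✓ ADDHI  r4←0xd2
3: ✓ CMP  NZCV=0011
4: ✓ MOVCS  r4←0x00
5: · SUBVC
6: ✓ ADDVS  r5←0xe6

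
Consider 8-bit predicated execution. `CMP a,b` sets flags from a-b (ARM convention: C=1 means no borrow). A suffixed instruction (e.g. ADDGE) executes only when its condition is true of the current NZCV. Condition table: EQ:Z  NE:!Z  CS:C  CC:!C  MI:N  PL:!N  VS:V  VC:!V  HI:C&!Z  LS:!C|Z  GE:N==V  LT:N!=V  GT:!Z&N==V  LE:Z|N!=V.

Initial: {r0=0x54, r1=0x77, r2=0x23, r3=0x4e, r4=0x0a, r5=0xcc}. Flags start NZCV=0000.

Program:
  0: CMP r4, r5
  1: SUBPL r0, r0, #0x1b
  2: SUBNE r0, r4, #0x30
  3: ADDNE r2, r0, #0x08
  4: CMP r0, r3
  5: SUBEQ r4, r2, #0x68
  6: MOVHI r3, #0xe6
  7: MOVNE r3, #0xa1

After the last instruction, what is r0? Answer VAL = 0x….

VAL = 0xda

0: ✓ CMP  NZCV=0000
1: ✓ SUBPL  r0←0x39
2: ✓ SUBNE  r0←0xda
3: ✓ ADDNE  r2←0xe2
4: ✓ CMP  NZCV=1010
5: · SUBEQ
6: ✓ MOVHI  r3←0xe6
7: ✓ MOVNE  r3←0xa1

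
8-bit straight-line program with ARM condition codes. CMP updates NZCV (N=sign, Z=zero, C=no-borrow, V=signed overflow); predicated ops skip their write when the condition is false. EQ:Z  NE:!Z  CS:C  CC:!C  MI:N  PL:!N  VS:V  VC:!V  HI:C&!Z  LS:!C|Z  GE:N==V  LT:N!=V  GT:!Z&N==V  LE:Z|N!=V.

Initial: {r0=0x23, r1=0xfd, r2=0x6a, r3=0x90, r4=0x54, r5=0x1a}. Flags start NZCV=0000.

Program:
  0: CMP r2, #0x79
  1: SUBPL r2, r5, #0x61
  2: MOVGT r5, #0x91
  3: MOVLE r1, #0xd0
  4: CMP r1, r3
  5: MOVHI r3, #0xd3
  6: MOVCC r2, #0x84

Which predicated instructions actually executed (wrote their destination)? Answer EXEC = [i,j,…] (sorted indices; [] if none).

EXEC = [3,5]

[0] flags=1000 → (cmp)
[1] flags=1000 PL?F → skip
[2] flags=1000 GT?F → skip
[3] flags=1000 LE?T → r1=0xd0
[4] flags=0010 → (cmp)
[5] flags=0010 HI?T → r3=0xd3
[6] flags=0010 CC?F → skip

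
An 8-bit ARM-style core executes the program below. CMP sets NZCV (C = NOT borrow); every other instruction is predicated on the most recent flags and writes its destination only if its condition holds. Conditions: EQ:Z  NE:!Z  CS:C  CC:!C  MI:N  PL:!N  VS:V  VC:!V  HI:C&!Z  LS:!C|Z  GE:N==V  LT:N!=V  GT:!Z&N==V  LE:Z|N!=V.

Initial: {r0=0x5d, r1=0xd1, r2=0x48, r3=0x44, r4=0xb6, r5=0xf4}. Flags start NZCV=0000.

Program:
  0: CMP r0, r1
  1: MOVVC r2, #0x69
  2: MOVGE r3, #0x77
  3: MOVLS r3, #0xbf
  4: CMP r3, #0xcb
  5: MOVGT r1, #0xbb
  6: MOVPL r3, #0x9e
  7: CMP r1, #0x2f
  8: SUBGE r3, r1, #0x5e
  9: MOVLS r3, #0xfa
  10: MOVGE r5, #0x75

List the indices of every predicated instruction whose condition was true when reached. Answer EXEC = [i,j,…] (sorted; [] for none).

EXEC = [2,3]

[0] flags=1001 → (cmp)
[1] flags=1001 VC?F → skip
[2] flags=1001 GE?T → r3=0x77
[3] flags=1001 LS?T → r3=0xbf
[4] flags=1000 → (cmp)
[5] flags=1000 GT?F → skip
[6] flags=1000 PL?F → skip
[7] flags=1010 → (cmp)
[8] flags=1010 GE?F → skip
[9] flags=1010 LS?F → skip
[10] flags=1010 GE?F → skip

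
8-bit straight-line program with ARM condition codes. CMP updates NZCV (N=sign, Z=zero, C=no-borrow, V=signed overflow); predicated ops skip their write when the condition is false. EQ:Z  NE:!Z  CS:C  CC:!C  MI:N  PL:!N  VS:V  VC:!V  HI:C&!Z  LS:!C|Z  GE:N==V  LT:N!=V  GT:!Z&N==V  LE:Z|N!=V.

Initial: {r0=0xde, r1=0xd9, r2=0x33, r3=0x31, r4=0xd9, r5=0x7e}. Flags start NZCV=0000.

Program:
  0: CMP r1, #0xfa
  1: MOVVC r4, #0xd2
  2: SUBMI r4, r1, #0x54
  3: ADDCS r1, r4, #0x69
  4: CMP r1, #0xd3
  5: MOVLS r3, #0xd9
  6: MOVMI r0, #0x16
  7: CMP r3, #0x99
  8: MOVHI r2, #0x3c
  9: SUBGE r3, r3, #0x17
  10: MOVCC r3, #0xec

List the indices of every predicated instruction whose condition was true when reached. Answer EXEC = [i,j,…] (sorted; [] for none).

EXEC = [1,2,9,10]

0: ✓ CMP  NZCV=1000
1: ✓ MOVVC  r4←0xd2
2: ✓ SUBMI  r4←0x85
3: · ADDCS
4: ✓ CMP  NZCV=0010
5: · MOVLS
6: · MOVMI
7: ✓ CMP  NZCV=1001
8: · MOVHI
9: ✓ SUBGE  r3←0x1a
10: ✓ MOVCC  r3←0xec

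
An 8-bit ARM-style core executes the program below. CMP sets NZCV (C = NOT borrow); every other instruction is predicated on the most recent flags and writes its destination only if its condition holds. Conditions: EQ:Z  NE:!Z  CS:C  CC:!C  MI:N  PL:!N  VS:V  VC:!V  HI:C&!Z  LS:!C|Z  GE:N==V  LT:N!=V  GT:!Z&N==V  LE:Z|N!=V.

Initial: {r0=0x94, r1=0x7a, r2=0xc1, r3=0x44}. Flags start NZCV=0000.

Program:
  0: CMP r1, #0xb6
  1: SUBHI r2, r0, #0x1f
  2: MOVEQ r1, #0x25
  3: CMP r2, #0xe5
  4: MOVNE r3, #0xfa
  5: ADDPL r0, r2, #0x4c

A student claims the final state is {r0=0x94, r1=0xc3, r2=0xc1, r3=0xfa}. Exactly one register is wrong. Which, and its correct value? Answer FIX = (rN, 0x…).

FIX = (r1, 0x7a)

[0] flags=1001 → (cmp)
[1] flags=1001 HI?F → skip
[2] flags=1001 EQ?F → skip
[3] flags=1000 → (cmp)
[4] flags=1000 NE?T → r3=0xfa
[5] flags=1000 PL?F → skip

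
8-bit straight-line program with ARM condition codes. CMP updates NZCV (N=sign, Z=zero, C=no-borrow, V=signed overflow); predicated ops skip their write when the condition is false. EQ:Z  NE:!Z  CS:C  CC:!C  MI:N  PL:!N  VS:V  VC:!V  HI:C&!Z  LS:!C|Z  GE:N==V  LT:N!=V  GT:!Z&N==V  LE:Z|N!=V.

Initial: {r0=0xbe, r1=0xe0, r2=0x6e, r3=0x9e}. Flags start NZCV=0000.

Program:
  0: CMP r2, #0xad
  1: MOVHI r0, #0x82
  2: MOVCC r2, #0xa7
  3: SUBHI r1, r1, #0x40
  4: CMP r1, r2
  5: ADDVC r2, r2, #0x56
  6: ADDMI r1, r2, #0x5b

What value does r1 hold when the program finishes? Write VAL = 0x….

0: ✓ CMP  NZCV=1001
1: · MOVHI
2: ✓ MOVCC  r2←0xa7
3: · SUBHI
4: ✓ CMP  NZCV=0010
5: ✓ ADDVC  r2←0xfd
6: · ADDMI

VAL = 0xe0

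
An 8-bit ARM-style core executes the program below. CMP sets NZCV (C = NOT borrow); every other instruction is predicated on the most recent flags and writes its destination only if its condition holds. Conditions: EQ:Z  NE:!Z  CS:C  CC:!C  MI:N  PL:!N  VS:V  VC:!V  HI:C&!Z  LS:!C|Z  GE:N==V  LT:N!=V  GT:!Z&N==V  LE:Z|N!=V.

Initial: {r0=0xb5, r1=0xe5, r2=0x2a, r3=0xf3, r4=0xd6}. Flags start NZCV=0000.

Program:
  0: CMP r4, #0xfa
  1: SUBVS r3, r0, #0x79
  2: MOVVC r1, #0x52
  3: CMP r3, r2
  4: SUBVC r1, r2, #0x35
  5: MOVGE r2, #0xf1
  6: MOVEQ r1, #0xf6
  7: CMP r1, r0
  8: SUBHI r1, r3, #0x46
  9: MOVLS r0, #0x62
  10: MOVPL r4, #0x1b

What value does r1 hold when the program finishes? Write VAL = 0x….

VAL = 0xad

[0] flags=1000 → (cmp)
[1] flags=1000 VS?F → skip
[2] flags=1000 VC?T → r1=0x52
[3] flags=1010 → (cmp)
[4] flags=1010 VC?T → r1=0xf5
[5] flags=1010 GE?F → skip
[6] flags=1010 EQ?F → skip
[7] flags=0010 → (cmp)
[8] flags=0010 HI?T → r1=0xad
[9] flags=0010 LS?F → skip
[10] flags=0010 PL?T → r4=0x1b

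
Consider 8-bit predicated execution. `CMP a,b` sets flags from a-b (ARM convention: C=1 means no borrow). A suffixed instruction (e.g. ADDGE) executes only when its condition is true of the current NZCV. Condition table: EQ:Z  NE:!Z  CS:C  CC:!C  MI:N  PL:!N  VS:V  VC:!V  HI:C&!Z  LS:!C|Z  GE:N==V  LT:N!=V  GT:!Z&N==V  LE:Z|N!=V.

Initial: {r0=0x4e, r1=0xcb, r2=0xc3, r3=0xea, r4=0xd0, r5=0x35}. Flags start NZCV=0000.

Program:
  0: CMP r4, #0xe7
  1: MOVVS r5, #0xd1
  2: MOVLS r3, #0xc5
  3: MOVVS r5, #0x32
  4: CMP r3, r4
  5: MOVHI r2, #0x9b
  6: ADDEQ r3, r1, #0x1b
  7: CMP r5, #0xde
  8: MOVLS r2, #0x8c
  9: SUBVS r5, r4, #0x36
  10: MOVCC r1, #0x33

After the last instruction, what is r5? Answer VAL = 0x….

VAL = 0x35

0: ✓ CMP  NZCV=1000
1: · MOVVS
2: ✓ MOVLS  r3←0xc5
3: · MOVVS
4: ✓ CMP  NZCV=1000
5: · MOVHI
6: · ADDEQ
7: ✓ CMP  NZCV=0000
8: ✓ MOVLS  r2←0x8c
9: · SUBVS
10: ✓ MOVCC  r1←0x33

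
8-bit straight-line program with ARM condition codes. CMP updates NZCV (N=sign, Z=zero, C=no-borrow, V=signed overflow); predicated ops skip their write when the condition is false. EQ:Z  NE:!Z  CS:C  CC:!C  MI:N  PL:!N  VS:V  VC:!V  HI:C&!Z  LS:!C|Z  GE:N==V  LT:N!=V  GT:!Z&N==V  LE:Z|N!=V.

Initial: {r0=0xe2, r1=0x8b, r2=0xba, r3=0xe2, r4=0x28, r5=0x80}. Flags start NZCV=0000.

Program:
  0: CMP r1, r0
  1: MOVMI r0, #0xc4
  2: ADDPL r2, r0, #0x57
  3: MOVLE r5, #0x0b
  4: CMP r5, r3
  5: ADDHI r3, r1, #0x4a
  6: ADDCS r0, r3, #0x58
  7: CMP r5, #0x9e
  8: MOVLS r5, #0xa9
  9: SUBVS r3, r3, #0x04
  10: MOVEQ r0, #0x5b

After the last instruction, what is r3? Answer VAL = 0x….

[0] flags=1000 → (cmp)
[1] flags=1000 MI?T → r0=0xc4
[2] flags=1000 PL?F → skip
[3] flags=1000 LE?T → r5=0x0b
[4] flags=0000 → (cmp)
[5] flags=0000 HI?F → skip
[6] flags=0000 CS?F → skip
[7] flags=0000 → (cmp)
[8] flags=0000 LS?T → r5=0xa9
[9] flags=0000 VS?F → skip
[10] flags=0000 EQ?F → skip

VAL = 0xe2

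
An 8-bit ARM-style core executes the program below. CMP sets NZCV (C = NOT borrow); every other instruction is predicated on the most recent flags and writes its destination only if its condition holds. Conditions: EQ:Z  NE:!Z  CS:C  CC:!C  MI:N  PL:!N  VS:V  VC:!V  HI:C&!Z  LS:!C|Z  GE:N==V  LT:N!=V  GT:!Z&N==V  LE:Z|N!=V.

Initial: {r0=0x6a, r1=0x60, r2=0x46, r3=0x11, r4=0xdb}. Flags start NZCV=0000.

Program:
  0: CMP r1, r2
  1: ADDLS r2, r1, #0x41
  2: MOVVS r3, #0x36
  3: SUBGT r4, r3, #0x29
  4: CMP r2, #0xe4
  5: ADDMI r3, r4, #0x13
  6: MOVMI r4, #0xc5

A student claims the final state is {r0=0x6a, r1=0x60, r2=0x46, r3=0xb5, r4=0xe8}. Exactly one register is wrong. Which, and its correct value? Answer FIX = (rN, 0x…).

FIX = (r3, 0x11)

[0] flags=0010 → (cmp)
[1] flags=0010 LS?F → skip
[2] flags=0010 VS?F → skip
[3] flags=0010 GT?T → r4=0xe8
[4] flags=0000 → (cmp)
[5] flags=0000 MI?F → skip
[6] flags=0000 MI?F → skip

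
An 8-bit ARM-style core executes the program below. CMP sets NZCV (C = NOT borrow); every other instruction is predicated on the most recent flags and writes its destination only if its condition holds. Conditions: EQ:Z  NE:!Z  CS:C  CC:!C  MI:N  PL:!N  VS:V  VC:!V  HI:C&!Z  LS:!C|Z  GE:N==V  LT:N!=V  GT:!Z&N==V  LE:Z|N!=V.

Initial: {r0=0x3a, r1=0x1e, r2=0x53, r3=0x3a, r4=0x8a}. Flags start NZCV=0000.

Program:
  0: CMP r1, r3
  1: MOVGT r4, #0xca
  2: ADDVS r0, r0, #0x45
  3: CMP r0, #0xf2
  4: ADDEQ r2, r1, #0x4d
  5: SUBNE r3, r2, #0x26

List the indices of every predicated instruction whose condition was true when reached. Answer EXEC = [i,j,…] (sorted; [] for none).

EXEC = [5]

[0] flags=1000 → (cmp)
[1] flags=1000 GT?F → skip
[2] flags=1000 VS?F → skip
[3] flags=0000 → (cmp)
[4] flags=0000 EQ?F → skip
[5] flags=0000 NE?T → r3=0x2d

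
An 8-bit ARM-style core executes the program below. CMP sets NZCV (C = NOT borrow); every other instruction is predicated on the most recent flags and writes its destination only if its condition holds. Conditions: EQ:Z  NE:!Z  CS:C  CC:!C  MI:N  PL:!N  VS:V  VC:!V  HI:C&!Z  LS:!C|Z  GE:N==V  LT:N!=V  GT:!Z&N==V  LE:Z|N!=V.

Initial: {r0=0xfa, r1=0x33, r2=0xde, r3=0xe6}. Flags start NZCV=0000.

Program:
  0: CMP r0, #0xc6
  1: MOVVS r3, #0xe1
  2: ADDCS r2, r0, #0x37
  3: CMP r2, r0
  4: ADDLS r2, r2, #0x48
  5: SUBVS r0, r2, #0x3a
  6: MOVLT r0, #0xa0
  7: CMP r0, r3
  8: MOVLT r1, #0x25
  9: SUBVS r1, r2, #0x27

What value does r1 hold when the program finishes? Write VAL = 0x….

VAL = 0x33

0: ✓ CMP  NZCV=0010
1: · MOVVS
2: ✓ ADDCS  r2←0x31
3: ✓ CMP  NZCV=0000
4: ✓ ADDLS  r2←0x79
5: · SUBVS
6: · MOVLT
7: ✓ CMP  NZCV=0010
8: · MOVLT
9: · SUBVS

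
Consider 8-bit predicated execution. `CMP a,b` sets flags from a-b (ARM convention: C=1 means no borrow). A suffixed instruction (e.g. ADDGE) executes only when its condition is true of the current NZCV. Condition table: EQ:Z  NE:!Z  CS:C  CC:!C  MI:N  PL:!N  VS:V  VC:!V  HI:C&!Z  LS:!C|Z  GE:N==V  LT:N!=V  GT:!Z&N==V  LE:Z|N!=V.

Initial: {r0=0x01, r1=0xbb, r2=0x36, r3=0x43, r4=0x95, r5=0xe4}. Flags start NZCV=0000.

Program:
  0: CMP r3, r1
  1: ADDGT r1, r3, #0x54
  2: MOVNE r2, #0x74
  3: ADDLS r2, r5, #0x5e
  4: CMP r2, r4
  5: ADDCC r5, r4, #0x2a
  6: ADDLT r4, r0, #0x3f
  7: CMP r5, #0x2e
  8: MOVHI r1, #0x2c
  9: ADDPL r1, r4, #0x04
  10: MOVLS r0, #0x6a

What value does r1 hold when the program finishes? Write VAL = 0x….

VAL = 0x2c

[0] flags=1001 → (cmp)
[1] flags=1001 GT?T → r1=0x97
[2] flags=1001 NE?T → r2=0x74
[3] flags=1001 LS?T → r2=0x42
[4] flags=1001 → (cmp)
[5] flags=1001 CC?T → r5=0xbf
[6] flags=1001 LT?F → skip
[7] flags=1010 → (cmp)
[8] flags=1010 HI?T → r1=0x2c
[9] flags=1010 PL?F → skip
[10] flags=1010 LS?F → skip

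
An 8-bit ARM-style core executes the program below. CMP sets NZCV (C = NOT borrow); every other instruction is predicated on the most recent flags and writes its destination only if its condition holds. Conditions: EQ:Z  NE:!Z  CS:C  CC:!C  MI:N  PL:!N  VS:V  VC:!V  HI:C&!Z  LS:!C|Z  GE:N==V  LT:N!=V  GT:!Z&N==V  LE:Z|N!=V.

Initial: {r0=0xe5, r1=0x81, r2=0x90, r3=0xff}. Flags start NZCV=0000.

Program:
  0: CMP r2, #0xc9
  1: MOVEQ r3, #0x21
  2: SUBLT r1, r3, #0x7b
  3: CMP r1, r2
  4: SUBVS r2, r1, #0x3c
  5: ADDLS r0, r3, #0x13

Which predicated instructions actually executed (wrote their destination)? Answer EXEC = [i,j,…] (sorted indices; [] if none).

[0] flags=1000 → (cmp)
[1] flags=1000 EQ?F → skip
[2] flags=1000 LT?T → r1=0x84
[3] flags=1000 → (cmp)
[4] flags=1000 VS?F → skip
[5] flags=1000 LS?T → r0=0x12

EXEC = [2,5]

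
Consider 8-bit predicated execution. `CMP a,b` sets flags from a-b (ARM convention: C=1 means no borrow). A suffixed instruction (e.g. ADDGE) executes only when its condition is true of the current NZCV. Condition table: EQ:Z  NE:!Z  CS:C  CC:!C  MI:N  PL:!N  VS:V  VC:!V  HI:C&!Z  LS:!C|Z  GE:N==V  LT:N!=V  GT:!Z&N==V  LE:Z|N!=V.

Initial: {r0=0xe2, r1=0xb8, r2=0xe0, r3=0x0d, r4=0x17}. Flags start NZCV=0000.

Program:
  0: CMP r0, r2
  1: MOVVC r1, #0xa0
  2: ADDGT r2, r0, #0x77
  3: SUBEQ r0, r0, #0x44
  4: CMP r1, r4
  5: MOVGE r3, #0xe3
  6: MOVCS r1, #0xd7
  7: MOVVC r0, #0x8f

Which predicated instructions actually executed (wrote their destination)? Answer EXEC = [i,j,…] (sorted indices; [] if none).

[0] flags=0010 → (cmp)
[1] flags=0010 VC?T → r1=0xa0
[2] flags=0010 GT?T → r2=0x59
[3] flags=0010 EQ?F → skip
[4] flags=1010 → (cmp)
[5] flags=1010 GE?F → skip
[6] flags=1010 CS?T → r1=0xd7
[7] flags=1010 VC?T → r0=0x8f

EXEC = [1,2,6,7]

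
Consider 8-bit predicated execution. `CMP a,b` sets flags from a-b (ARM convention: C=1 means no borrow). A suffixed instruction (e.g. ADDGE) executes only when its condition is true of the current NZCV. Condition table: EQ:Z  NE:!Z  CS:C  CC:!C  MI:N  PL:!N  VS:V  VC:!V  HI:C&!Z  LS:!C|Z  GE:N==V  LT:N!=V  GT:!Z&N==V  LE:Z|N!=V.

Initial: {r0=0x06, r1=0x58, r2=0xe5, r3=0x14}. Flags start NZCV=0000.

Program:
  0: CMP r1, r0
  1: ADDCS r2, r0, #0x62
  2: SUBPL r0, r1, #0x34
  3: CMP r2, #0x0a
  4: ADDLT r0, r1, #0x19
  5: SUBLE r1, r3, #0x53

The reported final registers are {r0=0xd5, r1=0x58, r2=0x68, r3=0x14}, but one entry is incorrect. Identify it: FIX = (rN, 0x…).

FIX = (r0, 0x24)

0: ✓ CMP  NZCV=0010
1: ✓ ADDCS  r2←0x68
2: ✓ SUBPL  r0←0x24
3: ✓ CMP  NZCV=0010
4: · ADDLT
5: · SUBLE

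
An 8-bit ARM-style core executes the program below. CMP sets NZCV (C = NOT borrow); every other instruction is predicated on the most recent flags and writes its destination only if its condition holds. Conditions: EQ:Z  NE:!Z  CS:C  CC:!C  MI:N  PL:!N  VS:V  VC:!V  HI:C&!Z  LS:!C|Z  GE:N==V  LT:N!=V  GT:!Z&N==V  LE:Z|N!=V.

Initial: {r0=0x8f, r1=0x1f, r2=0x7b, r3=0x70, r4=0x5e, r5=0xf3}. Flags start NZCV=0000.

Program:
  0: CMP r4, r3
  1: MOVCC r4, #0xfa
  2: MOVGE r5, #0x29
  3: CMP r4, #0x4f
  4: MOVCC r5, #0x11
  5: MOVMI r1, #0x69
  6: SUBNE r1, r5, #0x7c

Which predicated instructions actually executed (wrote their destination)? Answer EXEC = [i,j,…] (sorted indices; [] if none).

EXEC = [1,5,6]

0: ✓ CMP  NZCV=1000
1: ✓ MOVCC  r4←0xfa
2: · MOVGE
3: ✓ CMP  NZCV=1010
4: · MOVCC
5: ✓ MOVMI  r1←0x69
6: ✓ SUBNE  r1←0x77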